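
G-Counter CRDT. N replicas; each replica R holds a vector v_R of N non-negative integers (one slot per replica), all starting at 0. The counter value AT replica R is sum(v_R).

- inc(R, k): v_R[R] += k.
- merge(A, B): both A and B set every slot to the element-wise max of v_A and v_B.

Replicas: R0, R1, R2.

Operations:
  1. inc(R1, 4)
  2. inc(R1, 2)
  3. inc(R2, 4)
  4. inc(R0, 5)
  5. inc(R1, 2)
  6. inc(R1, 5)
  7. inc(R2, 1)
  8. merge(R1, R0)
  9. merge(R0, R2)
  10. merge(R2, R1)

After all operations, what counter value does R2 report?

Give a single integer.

Op 1: inc R1 by 4 -> R1=(0,4,0) value=4
Op 2: inc R1 by 2 -> R1=(0,6,0) value=6
Op 3: inc R2 by 4 -> R2=(0,0,4) value=4
Op 4: inc R0 by 5 -> R0=(5,0,0) value=5
Op 5: inc R1 by 2 -> R1=(0,8,0) value=8
Op 6: inc R1 by 5 -> R1=(0,13,0) value=13
Op 7: inc R2 by 1 -> R2=(0,0,5) value=5
Op 8: merge R1<->R0 -> R1=(5,13,0) R0=(5,13,0)
Op 9: merge R0<->R2 -> R0=(5,13,5) R2=(5,13,5)
Op 10: merge R2<->R1 -> R2=(5,13,5) R1=(5,13,5)

Answer: 23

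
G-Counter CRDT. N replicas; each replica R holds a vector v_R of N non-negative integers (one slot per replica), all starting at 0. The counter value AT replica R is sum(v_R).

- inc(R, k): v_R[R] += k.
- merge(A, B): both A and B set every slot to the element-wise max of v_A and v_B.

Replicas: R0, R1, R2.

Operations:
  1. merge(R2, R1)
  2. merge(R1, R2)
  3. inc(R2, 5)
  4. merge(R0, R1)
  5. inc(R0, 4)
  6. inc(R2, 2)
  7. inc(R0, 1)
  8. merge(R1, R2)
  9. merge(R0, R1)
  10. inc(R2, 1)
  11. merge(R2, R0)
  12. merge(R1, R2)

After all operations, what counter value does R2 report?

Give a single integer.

Answer: 13

Derivation:
Op 1: merge R2<->R1 -> R2=(0,0,0) R1=(0,0,0)
Op 2: merge R1<->R2 -> R1=(0,0,0) R2=(0,0,0)
Op 3: inc R2 by 5 -> R2=(0,0,5) value=5
Op 4: merge R0<->R1 -> R0=(0,0,0) R1=(0,0,0)
Op 5: inc R0 by 4 -> R0=(4,0,0) value=4
Op 6: inc R2 by 2 -> R2=(0,0,7) value=7
Op 7: inc R0 by 1 -> R0=(5,0,0) value=5
Op 8: merge R1<->R2 -> R1=(0,0,7) R2=(0,0,7)
Op 9: merge R0<->R1 -> R0=(5,0,7) R1=(5,0,7)
Op 10: inc R2 by 1 -> R2=(0,0,8) value=8
Op 11: merge R2<->R0 -> R2=(5,0,8) R0=(5,0,8)
Op 12: merge R1<->R2 -> R1=(5,0,8) R2=(5,0,8)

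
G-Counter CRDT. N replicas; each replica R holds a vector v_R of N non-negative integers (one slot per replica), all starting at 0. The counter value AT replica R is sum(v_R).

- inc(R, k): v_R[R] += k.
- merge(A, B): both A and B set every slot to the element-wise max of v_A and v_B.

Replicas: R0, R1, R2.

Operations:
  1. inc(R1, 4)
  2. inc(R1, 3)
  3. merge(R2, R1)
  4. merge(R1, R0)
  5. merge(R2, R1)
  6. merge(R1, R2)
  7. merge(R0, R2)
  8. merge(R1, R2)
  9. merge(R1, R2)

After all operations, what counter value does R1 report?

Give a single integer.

Answer: 7

Derivation:
Op 1: inc R1 by 4 -> R1=(0,4,0) value=4
Op 2: inc R1 by 3 -> R1=(0,7,0) value=7
Op 3: merge R2<->R1 -> R2=(0,7,0) R1=(0,7,0)
Op 4: merge R1<->R0 -> R1=(0,7,0) R0=(0,7,0)
Op 5: merge R2<->R1 -> R2=(0,7,0) R1=(0,7,0)
Op 6: merge R1<->R2 -> R1=(0,7,0) R2=(0,7,0)
Op 7: merge R0<->R2 -> R0=(0,7,0) R2=(0,7,0)
Op 8: merge R1<->R2 -> R1=(0,7,0) R2=(0,7,0)
Op 9: merge R1<->R2 -> R1=(0,7,0) R2=(0,7,0)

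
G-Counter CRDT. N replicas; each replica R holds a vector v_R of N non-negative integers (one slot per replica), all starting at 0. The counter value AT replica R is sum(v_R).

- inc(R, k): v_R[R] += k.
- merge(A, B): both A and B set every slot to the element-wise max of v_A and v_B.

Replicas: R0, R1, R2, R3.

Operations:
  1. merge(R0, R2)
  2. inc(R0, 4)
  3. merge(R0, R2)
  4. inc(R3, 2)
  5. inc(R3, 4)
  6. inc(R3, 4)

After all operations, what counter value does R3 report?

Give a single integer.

Op 1: merge R0<->R2 -> R0=(0,0,0,0) R2=(0,0,0,0)
Op 2: inc R0 by 4 -> R0=(4,0,0,0) value=4
Op 3: merge R0<->R2 -> R0=(4,0,0,0) R2=(4,0,0,0)
Op 4: inc R3 by 2 -> R3=(0,0,0,2) value=2
Op 5: inc R3 by 4 -> R3=(0,0,0,6) value=6
Op 6: inc R3 by 4 -> R3=(0,0,0,10) value=10

Answer: 10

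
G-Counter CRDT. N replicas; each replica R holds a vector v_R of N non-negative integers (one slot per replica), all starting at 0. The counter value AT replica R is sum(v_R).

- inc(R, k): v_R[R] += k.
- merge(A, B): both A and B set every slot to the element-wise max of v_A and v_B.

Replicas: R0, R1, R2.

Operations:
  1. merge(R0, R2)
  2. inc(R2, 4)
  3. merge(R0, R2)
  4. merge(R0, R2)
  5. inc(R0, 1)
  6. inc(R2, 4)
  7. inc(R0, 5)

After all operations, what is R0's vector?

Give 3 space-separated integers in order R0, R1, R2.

Answer: 6 0 4

Derivation:
Op 1: merge R0<->R2 -> R0=(0,0,0) R2=(0,0,0)
Op 2: inc R2 by 4 -> R2=(0,0,4) value=4
Op 3: merge R0<->R2 -> R0=(0,0,4) R2=(0,0,4)
Op 4: merge R0<->R2 -> R0=(0,0,4) R2=(0,0,4)
Op 5: inc R0 by 1 -> R0=(1,0,4) value=5
Op 6: inc R2 by 4 -> R2=(0,0,8) value=8
Op 7: inc R0 by 5 -> R0=(6,0,4) value=10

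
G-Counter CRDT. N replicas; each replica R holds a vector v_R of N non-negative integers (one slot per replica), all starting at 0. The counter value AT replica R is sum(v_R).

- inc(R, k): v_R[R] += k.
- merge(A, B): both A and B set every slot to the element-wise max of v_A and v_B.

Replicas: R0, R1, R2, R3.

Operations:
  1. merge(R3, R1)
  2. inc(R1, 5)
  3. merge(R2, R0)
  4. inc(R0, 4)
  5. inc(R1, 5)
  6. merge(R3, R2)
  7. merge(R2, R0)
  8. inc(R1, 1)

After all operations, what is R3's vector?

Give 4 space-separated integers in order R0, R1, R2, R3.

Op 1: merge R3<->R1 -> R3=(0,0,0,0) R1=(0,0,0,0)
Op 2: inc R1 by 5 -> R1=(0,5,0,0) value=5
Op 3: merge R2<->R0 -> R2=(0,0,0,0) R0=(0,0,0,0)
Op 4: inc R0 by 4 -> R0=(4,0,0,0) value=4
Op 5: inc R1 by 5 -> R1=(0,10,0,0) value=10
Op 6: merge R3<->R2 -> R3=(0,0,0,0) R2=(0,0,0,0)
Op 7: merge R2<->R0 -> R2=(4,0,0,0) R0=(4,0,0,0)
Op 8: inc R1 by 1 -> R1=(0,11,0,0) value=11

Answer: 0 0 0 0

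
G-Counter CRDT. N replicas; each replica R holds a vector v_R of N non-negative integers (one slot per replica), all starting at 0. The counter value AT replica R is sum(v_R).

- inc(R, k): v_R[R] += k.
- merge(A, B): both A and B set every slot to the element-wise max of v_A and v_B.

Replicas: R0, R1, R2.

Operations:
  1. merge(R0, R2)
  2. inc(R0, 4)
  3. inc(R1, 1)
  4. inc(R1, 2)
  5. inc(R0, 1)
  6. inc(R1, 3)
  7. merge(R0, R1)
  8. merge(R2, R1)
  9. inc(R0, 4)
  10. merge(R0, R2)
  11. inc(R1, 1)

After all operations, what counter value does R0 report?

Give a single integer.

Answer: 15

Derivation:
Op 1: merge R0<->R2 -> R0=(0,0,0) R2=(0,0,0)
Op 2: inc R0 by 4 -> R0=(4,0,0) value=4
Op 3: inc R1 by 1 -> R1=(0,1,0) value=1
Op 4: inc R1 by 2 -> R1=(0,3,0) value=3
Op 5: inc R0 by 1 -> R0=(5,0,0) value=5
Op 6: inc R1 by 3 -> R1=(0,6,0) value=6
Op 7: merge R0<->R1 -> R0=(5,6,0) R1=(5,6,0)
Op 8: merge R2<->R1 -> R2=(5,6,0) R1=(5,6,0)
Op 9: inc R0 by 4 -> R0=(9,6,0) value=15
Op 10: merge R0<->R2 -> R0=(9,6,0) R2=(9,6,0)
Op 11: inc R1 by 1 -> R1=(5,7,0) value=12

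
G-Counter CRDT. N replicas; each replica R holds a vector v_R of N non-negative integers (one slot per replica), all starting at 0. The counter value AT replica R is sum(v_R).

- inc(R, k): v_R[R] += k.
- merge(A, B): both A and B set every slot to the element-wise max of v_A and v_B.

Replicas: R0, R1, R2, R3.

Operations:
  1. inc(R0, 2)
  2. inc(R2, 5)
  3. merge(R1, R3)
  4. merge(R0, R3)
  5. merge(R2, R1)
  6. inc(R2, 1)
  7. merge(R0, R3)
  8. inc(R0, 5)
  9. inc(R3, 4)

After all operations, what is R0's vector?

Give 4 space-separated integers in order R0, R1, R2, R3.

Answer: 7 0 0 0

Derivation:
Op 1: inc R0 by 2 -> R0=(2,0,0,0) value=2
Op 2: inc R2 by 5 -> R2=(0,0,5,0) value=5
Op 3: merge R1<->R3 -> R1=(0,0,0,0) R3=(0,0,0,0)
Op 4: merge R0<->R3 -> R0=(2,0,0,0) R3=(2,0,0,0)
Op 5: merge R2<->R1 -> R2=(0,0,5,0) R1=(0,0,5,0)
Op 6: inc R2 by 1 -> R2=(0,0,6,0) value=6
Op 7: merge R0<->R3 -> R0=(2,0,0,0) R3=(2,0,0,0)
Op 8: inc R0 by 5 -> R0=(7,0,0,0) value=7
Op 9: inc R3 by 4 -> R3=(2,0,0,4) value=6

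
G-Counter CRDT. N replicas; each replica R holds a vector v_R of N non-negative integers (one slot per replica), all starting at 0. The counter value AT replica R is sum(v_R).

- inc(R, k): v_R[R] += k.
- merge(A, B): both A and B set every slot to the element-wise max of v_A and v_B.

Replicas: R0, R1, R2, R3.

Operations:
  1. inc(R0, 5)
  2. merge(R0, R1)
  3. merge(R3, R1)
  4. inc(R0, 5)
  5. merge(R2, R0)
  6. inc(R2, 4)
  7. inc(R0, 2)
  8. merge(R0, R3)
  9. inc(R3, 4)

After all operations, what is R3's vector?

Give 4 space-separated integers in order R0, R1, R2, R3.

Answer: 12 0 0 4

Derivation:
Op 1: inc R0 by 5 -> R0=(5,0,0,0) value=5
Op 2: merge R0<->R1 -> R0=(5,0,0,0) R1=(5,0,0,0)
Op 3: merge R3<->R1 -> R3=(5,0,0,0) R1=(5,0,0,0)
Op 4: inc R0 by 5 -> R0=(10,0,0,0) value=10
Op 5: merge R2<->R0 -> R2=(10,0,0,0) R0=(10,0,0,0)
Op 6: inc R2 by 4 -> R2=(10,0,4,0) value=14
Op 7: inc R0 by 2 -> R0=(12,0,0,0) value=12
Op 8: merge R0<->R3 -> R0=(12,0,0,0) R3=(12,0,0,0)
Op 9: inc R3 by 4 -> R3=(12,0,0,4) value=16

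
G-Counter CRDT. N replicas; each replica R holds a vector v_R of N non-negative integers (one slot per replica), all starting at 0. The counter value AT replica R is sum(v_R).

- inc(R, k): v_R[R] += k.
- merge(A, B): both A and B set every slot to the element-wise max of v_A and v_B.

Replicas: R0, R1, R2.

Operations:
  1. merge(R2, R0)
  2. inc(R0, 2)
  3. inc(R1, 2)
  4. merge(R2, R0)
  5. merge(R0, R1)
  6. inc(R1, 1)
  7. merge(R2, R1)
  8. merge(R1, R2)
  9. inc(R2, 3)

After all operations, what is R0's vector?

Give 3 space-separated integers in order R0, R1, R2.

Op 1: merge R2<->R0 -> R2=(0,0,0) R0=(0,0,0)
Op 2: inc R0 by 2 -> R0=(2,0,0) value=2
Op 3: inc R1 by 2 -> R1=(0,2,0) value=2
Op 4: merge R2<->R0 -> R2=(2,0,0) R0=(2,0,0)
Op 5: merge R0<->R1 -> R0=(2,2,0) R1=(2,2,0)
Op 6: inc R1 by 1 -> R1=(2,3,0) value=5
Op 7: merge R2<->R1 -> R2=(2,3,0) R1=(2,3,0)
Op 8: merge R1<->R2 -> R1=(2,3,0) R2=(2,3,0)
Op 9: inc R2 by 3 -> R2=(2,3,3) value=8

Answer: 2 2 0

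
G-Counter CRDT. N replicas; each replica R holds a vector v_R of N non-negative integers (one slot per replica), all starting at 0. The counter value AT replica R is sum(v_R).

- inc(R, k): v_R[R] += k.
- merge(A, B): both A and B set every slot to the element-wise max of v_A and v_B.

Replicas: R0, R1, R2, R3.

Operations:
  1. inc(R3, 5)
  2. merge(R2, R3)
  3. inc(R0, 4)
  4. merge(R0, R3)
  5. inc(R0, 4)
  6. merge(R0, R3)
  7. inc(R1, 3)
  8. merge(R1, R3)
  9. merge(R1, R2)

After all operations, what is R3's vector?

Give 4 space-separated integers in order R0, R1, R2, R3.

Answer: 8 3 0 5

Derivation:
Op 1: inc R3 by 5 -> R3=(0,0,0,5) value=5
Op 2: merge R2<->R3 -> R2=(0,0,0,5) R3=(0,0,0,5)
Op 3: inc R0 by 4 -> R0=(4,0,0,0) value=4
Op 4: merge R0<->R3 -> R0=(4,0,0,5) R3=(4,0,0,5)
Op 5: inc R0 by 4 -> R0=(8,0,0,5) value=13
Op 6: merge R0<->R3 -> R0=(8,0,0,5) R3=(8,0,0,5)
Op 7: inc R1 by 3 -> R1=(0,3,0,0) value=3
Op 8: merge R1<->R3 -> R1=(8,3,0,5) R3=(8,3,0,5)
Op 9: merge R1<->R2 -> R1=(8,3,0,5) R2=(8,3,0,5)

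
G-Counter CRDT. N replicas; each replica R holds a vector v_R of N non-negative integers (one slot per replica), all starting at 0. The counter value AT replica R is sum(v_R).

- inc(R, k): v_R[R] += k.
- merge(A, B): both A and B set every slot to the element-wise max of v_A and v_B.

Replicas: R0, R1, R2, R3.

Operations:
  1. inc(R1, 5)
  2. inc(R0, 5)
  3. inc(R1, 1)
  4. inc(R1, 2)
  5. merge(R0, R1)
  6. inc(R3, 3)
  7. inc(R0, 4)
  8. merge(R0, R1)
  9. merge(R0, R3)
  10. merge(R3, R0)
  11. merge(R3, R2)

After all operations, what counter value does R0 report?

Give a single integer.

Answer: 20

Derivation:
Op 1: inc R1 by 5 -> R1=(0,5,0,0) value=5
Op 2: inc R0 by 5 -> R0=(5,0,0,0) value=5
Op 3: inc R1 by 1 -> R1=(0,6,0,0) value=6
Op 4: inc R1 by 2 -> R1=(0,8,0,0) value=8
Op 5: merge R0<->R1 -> R0=(5,8,0,0) R1=(5,8,0,0)
Op 6: inc R3 by 3 -> R3=(0,0,0,3) value=3
Op 7: inc R0 by 4 -> R0=(9,8,0,0) value=17
Op 8: merge R0<->R1 -> R0=(9,8,0,0) R1=(9,8,0,0)
Op 9: merge R0<->R3 -> R0=(9,8,0,3) R3=(9,8,0,3)
Op 10: merge R3<->R0 -> R3=(9,8,0,3) R0=(9,8,0,3)
Op 11: merge R3<->R2 -> R3=(9,8,0,3) R2=(9,8,0,3)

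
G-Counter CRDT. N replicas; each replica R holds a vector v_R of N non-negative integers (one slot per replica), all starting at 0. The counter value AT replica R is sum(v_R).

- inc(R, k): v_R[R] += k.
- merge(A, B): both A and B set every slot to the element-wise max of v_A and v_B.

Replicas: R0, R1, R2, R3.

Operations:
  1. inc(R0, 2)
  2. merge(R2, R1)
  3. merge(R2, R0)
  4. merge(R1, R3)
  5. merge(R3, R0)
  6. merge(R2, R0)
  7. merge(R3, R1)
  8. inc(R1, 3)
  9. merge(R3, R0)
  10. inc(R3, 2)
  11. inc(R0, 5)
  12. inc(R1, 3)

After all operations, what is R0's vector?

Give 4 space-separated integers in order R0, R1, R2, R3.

Answer: 7 0 0 0

Derivation:
Op 1: inc R0 by 2 -> R0=(2,0,0,0) value=2
Op 2: merge R2<->R1 -> R2=(0,0,0,0) R1=(0,0,0,0)
Op 3: merge R2<->R0 -> R2=(2,0,0,0) R0=(2,0,0,0)
Op 4: merge R1<->R3 -> R1=(0,0,0,0) R3=(0,0,0,0)
Op 5: merge R3<->R0 -> R3=(2,0,0,0) R0=(2,0,0,0)
Op 6: merge R2<->R0 -> R2=(2,0,0,0) R0=(2,0,0,0)
Op 7: merge R3<->R1 -> R3=(2,0,0,0) R1=(2,0,0,0)
Op 8: inc R1 by 3 -> R1=(2,3,0,0) value=5
Op 9: merge R3<->R0 -> R3=(2,0,0,0) R0=(2,0,0,0)
Op 10: inc R3 by 2 -> R3=(2,0,0,2) value=4
Op 11: inc R0 by 5 -> R0=(7,0,0,0) value=7
Op 12: inc R1 by 3 -> R1=(2,6,0,0) value=8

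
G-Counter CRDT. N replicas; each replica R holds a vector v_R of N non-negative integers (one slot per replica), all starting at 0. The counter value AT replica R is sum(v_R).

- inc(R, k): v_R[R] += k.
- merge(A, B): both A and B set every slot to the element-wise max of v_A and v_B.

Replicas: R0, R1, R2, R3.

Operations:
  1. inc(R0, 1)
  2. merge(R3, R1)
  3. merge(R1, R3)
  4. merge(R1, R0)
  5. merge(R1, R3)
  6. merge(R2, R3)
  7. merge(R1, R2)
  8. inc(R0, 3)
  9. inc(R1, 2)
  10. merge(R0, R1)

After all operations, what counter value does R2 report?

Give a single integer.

Answer: 1

Derivation:
Op 1: inc R0 by 1 -> R0=(1,0,0,0) value=1
Op 2: merge R3<->R1 -> R3=(0,0,0,0) R1=(0,0,0,0)
Op 3: merge R1<->R3 -> R1=(0,0,0,0) R3=(0,0,0,0)
Op 4: merge R1<->R0 -> R1=(1,0,0,0) R0=(1,0,0,0)
Op 5: merge R1<->R3 -> R1=(1,0,0,0) R3=(1,0,0,0)
Op 6: merge R2<->R3 -> R2=(1,0,0,0) R3=(1,0,0,0)
Op 7: merge R1<->R2 -> R1=(1,0,0,0) R2=(1,0,0,0)
Op 8: inc R0 by 3 -> R0=(4,0,0,0) value=4
Op 9: inc R1 by 2 -> R1=(1,2,0,0) value=3
Op 10: merge R0<->R1 -> R0=(4,2,0,0) R1=(4,2,0,0)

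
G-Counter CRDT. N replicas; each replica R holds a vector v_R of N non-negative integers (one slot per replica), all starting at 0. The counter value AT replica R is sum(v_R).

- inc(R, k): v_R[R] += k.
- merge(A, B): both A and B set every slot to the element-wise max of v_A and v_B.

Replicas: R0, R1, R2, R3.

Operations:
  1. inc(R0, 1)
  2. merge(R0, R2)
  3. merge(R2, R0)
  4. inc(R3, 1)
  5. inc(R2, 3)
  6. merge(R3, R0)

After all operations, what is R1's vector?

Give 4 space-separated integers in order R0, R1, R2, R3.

Answer: 0 0 0 0

Derivation:
Op 1: inc R0 by 1 -> R0=(1,0,0,0) value=1
Op 2: merge R0<->R2 -> R0=(1,0,0,0) R2=(1,0,0,0)
Op 3: merge R2<->R0 -> R2=(1,0,0,0) R0=(1,0,0,0)
Op 4: inc R3 by 1 -> R3=(0,0,0,1) value=1
Op 5: inc R2 by 3 -> R2=(1,0,3,0) value=4
Op 6: merge R3<->R0 -> R3=(1,0,0,1) R0=(1,0,0,1)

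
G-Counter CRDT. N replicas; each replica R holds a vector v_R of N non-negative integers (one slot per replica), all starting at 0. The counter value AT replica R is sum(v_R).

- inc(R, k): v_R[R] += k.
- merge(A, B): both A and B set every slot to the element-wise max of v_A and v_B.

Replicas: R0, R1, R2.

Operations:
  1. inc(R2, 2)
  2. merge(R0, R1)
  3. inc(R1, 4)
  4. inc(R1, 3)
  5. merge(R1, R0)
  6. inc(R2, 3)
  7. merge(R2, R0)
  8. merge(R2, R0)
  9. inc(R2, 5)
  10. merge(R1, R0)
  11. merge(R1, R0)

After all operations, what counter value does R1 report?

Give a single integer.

Answer: 12

Derivation:
Op 1: inc R2 by 2 -> R2=(0,0,2) value=2
Op 2: merge R0<->R1 -> R0=(0,0,0) R1=(0,0,0)
Op 3: inc R1 by 4 -> R1=(0,4,0) value=4
Op 4: inc R1 by 3 -> R1=(0,7,0) value=7
Op 5: merge R1<->R0 -> R1=(0,7,0) R0=(0,7,0)
Op 6: inc R2 by 3 -> R2=(0,0,5) value=5
Op 7: merge R2<->R0 -> R2=(0,7,5) R0=(0,7,5)
Op 8: merge R2<->R0 -> R2=(0,7,5) R0=(0,7,5)
Op 9: inc R2 by 5 -> R2=(0,7,10) value=17
Op 10: merge R1<->R0 -> R1=(0,7,5) R0=(0,7,5)
Op 11: merge R1<->R0 -> R1=(0,7,5) R0=(0,7,5)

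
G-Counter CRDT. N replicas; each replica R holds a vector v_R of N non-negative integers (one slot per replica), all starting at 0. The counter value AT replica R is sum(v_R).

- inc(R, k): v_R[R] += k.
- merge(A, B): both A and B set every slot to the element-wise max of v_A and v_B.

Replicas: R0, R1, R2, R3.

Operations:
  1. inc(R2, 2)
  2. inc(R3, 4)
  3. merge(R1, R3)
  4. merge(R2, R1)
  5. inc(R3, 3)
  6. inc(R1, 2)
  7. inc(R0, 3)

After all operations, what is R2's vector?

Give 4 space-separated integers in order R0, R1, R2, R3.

Op 1: inc R2 by 2 -> R2=(0,0,2,0) value=2
Op 2: inc R3 by 4 -> R3=(0,0,0,4) value=4
Op 3: merge R1<->R3 -> R1=(0,0,0,4) R3=(0,0,0,4)
Op 4: merge R2<->R1 -> R2=(0,0,2,4) R1=(0,0,2,4)
Op 5: inc R3 by 3 -> R3=(0,0,0,7) value=7
Op 6: inc R1 by 2 -> R1=(0,2,2,4) value=8
Op 7: inc R0 by 3 -> R0=(3,0,0,0) value=3

Answer: 0 0 2 4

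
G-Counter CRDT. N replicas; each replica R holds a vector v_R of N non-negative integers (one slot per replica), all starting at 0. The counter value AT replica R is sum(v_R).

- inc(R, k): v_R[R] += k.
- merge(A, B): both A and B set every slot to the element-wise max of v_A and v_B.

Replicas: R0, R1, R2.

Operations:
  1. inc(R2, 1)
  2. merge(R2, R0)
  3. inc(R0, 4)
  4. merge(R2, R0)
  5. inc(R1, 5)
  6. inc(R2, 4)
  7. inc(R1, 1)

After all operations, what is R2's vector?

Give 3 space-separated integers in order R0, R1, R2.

Op 1: inc R2 by 1 -> R2=(0,0,1) value=1
Op 2: merge R2<->R0 -> R2=(0,0,1) R0=(0,0,1)
Op 3: inc R0 by 4 -> R0=(4,0,1) value=5
Op 4: merge R2<->R0 -> R2=(4,0,1) R0=(4,0,1)
Op 5: inc R1 by 5 -> R1=(0,5,0) value=5
Op 6: inc R2 by 4 -> R2=(4,0,5) value=9
Op 7: inc R1 by 1 -> R1=(0,6,0) value=6

Answer: 4 0 5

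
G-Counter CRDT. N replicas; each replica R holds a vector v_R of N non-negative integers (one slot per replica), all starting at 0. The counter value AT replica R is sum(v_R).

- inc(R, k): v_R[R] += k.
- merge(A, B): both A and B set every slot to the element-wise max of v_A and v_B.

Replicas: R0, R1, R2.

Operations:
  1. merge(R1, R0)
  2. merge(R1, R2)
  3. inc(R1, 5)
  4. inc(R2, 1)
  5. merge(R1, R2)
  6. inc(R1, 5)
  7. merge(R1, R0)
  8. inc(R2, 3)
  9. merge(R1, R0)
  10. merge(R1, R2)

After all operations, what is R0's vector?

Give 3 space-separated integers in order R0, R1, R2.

Answer: 0 10 1

Derivation:
Op 1: merge R1<->R0 -> R1=(0,0,0) R0=(0,0,0)
Op 2: merge R1<->R2 -> R1=(0,0,0) R2=(0,0,0)
Op 3: inc R1 by 5 -> R1=(0,5,0) value=5
Op 4: inc R2 by 1 -> R2=(0,0,1) value=1
Op 5: merge R1<->R2 -> R1=(0,5,1) R2=(0,5,1)
Op 6: inc R1 by 5 -> R1=(0,10,1) value=11
Op 7: merge R1<->R0 -> R1=(0,10,1) R0=(0,10,1)
Op 8: inc R2 by 3 -> R2=(0,5,4) value=9
Op 9: merge R1<->R0 -> R1=(0,10,1) R0=(0,10,1)
Op 10: merge R1<->R2 -> R1=(0,10,4) R2=(0,10,4)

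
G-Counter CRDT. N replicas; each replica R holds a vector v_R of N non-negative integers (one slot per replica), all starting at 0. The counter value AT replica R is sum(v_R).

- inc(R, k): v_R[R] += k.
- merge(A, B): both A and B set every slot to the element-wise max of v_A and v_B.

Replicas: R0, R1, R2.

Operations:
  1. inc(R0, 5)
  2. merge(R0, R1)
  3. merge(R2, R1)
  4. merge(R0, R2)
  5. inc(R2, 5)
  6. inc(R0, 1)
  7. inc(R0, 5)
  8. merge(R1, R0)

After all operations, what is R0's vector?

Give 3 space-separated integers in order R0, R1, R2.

Answer: 11 0 0

Derivation:
Op 1: inc R0 by 5 -> R0=(5,0,0) value=5
Op 2: merge R0<->R1 -> R0=(5,0,0) R1=(5,0,0)
Op 3: merge R2<->R1 -> R2=(5,0,0) R1=(5,0,0)
Op 4: merge R0<->R2 -> R0=(5,0,0) R2=(5,0,0)
Op 5: inc R2 by 5 -> R2=(5,0,5) value=10
Op 6: inc R0 by 1 -> R0=(6,0,0) value=6
Op 7: inc R0 by 5 -> R0=(11,0,0) value=11
Op 8: merge R1<->R0 -> R1=(11,0,0) R0=(11,0,0)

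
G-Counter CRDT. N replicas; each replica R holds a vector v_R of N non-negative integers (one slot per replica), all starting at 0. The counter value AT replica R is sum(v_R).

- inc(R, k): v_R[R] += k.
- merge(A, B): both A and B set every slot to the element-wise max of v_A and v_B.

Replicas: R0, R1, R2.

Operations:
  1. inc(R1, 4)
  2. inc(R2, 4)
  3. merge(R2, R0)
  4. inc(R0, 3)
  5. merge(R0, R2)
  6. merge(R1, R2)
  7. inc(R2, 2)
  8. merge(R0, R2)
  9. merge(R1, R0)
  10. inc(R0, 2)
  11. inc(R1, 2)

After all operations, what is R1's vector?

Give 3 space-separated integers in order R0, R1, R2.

Op 1: inc R1 by 4 -> R1=(0,4,0) value=4
Op 2: inc R2 by 4 -> R2=(0,0,4) value=4
Op 3: merge R2<->R0 -> R2=(0,0,4) R0=(0,0,4)
Op 4: inc R0 by 3 -> R0=(3,0,4) value=7
Op 5: merge R0<->R2 -> R0=(3,0,4) R2=(3,0,4)
Op 6: merge R1<->R2 -> R1=(3,4,4) R2=(3,4,4)
Op 7: inc R2 by 2 -> R2=(3,4,6) value=13
Op 8: merge R0<->R2 -> R0=(3,4,6) R2=(3,4,6)
Op 9: merge R1<->R0 -> R1=(3,4,6) R0=(3,4,6)
Op 10: inc R0 by 2 -> R0=(5,4,6) value=15
Op 11: inc R1 by 2 -> R1=(3,6,6) value=15

Answer: 3 6 6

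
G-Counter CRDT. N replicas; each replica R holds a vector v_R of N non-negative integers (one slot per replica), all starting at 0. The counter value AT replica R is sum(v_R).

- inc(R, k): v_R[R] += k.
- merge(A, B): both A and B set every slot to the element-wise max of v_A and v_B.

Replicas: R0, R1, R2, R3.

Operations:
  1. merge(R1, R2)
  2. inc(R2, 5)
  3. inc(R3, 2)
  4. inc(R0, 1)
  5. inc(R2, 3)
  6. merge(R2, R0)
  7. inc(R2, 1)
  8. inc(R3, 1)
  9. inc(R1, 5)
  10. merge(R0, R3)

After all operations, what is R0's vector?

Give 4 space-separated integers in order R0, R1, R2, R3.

Answer: 1 0 8 3

Derivation:
Op 1: merge R1<->R2 -> R1=(0,0,0,0) R2=(0,0,0,0)
Op 2: inc R2 by 5 -> R2=(0,0,5,0) value=5
Op 3: inc R3 by 2 -> R3=(0,0,0,2) value=2
Op 4: inc R0 by 1 -> R0=(1,0,0,0) value=1
Op 5: inc R2 by 3 -> R2=(0,0,8,0) value=8
Op 6: merge R2<->R0 -> R2=(1,0,8,0) R0=(1,0,8,0)
Op 7: inc R2 by 1 -> R2=(1,0,9,0) value=10
Op 8: inc R3 by 1 -> R3=(0,0,0,3) value=3
Op 9: inc R1 by 5 -> R1=(0,5,0,0) value=5
Op 10: merge R0<->R3 -> R0=(1,0,8,3) R3=(1,0,8,3)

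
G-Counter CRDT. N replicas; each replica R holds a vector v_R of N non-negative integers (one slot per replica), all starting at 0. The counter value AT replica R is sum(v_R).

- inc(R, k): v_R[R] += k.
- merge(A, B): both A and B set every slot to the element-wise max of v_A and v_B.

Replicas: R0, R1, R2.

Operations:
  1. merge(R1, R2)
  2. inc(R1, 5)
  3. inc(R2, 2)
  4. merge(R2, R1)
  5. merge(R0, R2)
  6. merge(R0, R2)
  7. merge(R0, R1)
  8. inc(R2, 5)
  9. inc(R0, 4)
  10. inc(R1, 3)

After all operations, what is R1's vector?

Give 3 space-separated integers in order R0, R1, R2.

Op 1: merge R1<->R2 -> R1=(0,0,0) R2=(0,0,0)
Op 2: inc R1 by 5 -> R1=(0,5,0) value=5
Op 3: inc R2 by 2 -> R2=(0,0,2) value=2
Op 4: merge R2<->R1 -> R2=(0,5,2) R1=(0,5,2)
Op 5: merge R0<->R2 -> R0=(0,5,2) R2=(0,5,2)
Op 6: merge R0<->R2 -> R0=(0,5,2) R2=(0,5,2)
Op 7: merge R0<->R1 -> R0=(0,5,2) R1=(0,5,2)
Op 8: inc R2 by 5 -> R2=(0,5,7) value=12
Op 9: inc R0 by 4 -> R0=(4,5,2) value=11
Op 10: inc R1 by 3 -> R1=(0,8,2) value=10

Answer: 0 8 2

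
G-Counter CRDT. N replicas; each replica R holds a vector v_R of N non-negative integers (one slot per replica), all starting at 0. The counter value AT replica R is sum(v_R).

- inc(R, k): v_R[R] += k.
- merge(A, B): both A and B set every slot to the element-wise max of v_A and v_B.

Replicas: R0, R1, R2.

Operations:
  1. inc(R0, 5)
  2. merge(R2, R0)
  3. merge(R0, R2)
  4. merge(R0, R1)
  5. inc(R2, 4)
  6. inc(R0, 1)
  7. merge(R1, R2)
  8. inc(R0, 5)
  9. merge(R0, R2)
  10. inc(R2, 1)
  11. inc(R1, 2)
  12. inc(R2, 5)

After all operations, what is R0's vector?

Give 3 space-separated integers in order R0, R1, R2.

Answer: 11 0 4

Derivation:
Op 1: inc R0 by 5 -> R0=(5,0,0) value=5
Op 2: merge R2<->R0 -> R2=(5,0,0) R0=(5,0,0)
Op 3: merge R0<->R2 -> R0=(5,0,0) R2=(5,0,0)
Op 4: merge R0<->R1 -> R0=(5,0,0) R1=(5,0,0)
Op 5: inc R2 by 4 -> R2=(5,0,4) value=9
Op 6: inc R0 by 1 -> R0=(6,0,0) value=6
Op 7: merge R1<->R2 -> R1=(5,0,4) R2=(5,0,4)
Op 8: inc R0 by 5 -> R0=(11,0,0) value=11
Op 9: merge R0<->R2 -> R0=(11,0,4) R2=(11,0,4)
Op 10: inc R2 by 1 -> R2=(11,0,5) value=16
Op 11: inc R1 by 2 -> R1=(5,2,4) value=11
Op 12: inc R2 by 5 -> R2=(11,0,10) value=21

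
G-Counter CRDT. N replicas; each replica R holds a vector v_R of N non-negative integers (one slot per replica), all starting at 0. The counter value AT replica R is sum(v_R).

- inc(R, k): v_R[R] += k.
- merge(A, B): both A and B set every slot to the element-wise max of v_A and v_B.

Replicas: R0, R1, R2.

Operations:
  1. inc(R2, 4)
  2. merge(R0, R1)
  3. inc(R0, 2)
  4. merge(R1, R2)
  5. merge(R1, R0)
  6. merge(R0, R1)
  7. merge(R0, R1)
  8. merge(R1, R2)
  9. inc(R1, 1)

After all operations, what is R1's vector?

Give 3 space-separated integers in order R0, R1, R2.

Op 1: inc R2 by 4 -> R2=(0,0,4) value=4
Op 2: merge R0<->R1 -> R0=(0,0,0) R1=(0,0,0)
Op 3: inc R0 by 2 -> R0=(2,0,0) value=2
Op 4: merge R1<->R2 -> R1=(0,0,4) R2=(0,0,4)
Op 5: merge R1<->R0 -> R1=(2,0,4) R0=(2,0,4)
Op 6: merge R0<->R1 -> R0=(2,0,4) R1=(2,0,4)
Op 7: merge R0<->R1 -> R0=(2,0,4) R1=(2,0,4)
Op 8: merge R1<->R2 -> R1=(2,0,4) R2=(2,0,4)
Op 9: inc R1 by 1 -> R1=(2,1,4) value=7

Answer: 2 1 4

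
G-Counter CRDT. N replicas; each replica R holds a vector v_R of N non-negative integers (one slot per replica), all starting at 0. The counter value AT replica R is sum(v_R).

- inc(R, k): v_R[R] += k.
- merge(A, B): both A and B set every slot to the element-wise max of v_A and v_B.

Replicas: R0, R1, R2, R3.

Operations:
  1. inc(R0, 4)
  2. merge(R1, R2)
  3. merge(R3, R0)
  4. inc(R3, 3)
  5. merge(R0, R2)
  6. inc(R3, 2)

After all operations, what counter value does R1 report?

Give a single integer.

Op 1: inc R0 by 4 -> R0=(4,0,0,0) value=4
Op 2: merge R1<->R2 -> R1=(0,0,0,0) R2=(0,0,0,0)
Op 3: merge R3<->R0 -> R3=(4,0,0,0) R0=(4,0,0,0)
Op 4: inc R3 by 3 -> R3=(4,0,0,3) value=7
Op 5: merge R0<->R2 -> R0=(4,0,0,0) R2=(4,0,0,0)
Op 6: inc R3 by 2 -> R3=(4,0,0,5) value=9

Answer: 0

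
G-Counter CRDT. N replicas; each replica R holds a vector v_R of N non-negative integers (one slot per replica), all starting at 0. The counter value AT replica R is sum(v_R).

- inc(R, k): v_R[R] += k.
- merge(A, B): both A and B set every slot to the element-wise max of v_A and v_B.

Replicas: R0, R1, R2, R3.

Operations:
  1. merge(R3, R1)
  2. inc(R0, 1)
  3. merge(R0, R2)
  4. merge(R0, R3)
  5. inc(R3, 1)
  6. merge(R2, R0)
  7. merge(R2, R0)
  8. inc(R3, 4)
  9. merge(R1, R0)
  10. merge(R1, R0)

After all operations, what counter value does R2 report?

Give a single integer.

Answer: 1

Derivation:
Op 1: merge R3<->R1 -> R3=(0,0,0,0) R1=(0,0,0,0)
Op 2: inc R0 by 1 -> R0=(1,0,0,0) value=1
Op 3: merge R0<->R2 -> R0=(1,0,0,0) R2=(1,0,0,0)
Op 4: merge R0<->R3 -> R0=(1,0,0,0) R3=(1,0,0,0)
Op 5: inc R3 by 1 -> R3=(1,0,0,1) value=2
Op 6: merge R2<->R0 -> R2=(1,0,0,0) R0=(1,0,0,0)
Op 7: merge R2<->R0 -> R2=(1,0,0,0) R0=(1,0,0,0)
Op 8: inc R3 by 4 -> R3=(1,0,0,5) value=6
Op 9: merge R1<->R0 -> R1=(1,0,0,0) R0=(1,0,0,0)
Op 10: merge R1<->R0 -> R1=(1,0,0,0) R0=(1,0,0,0)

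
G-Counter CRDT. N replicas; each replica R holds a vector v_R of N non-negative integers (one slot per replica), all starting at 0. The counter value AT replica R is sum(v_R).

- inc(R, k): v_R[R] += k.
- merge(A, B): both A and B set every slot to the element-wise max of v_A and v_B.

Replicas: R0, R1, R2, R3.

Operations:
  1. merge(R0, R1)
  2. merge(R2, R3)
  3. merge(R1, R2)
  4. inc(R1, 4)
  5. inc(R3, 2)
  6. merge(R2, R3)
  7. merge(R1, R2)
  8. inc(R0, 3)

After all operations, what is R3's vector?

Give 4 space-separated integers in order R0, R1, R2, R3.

Op 1: merge R0<->R1 -> R0=(0,0,0,0) R1=(0,0,0,0)
Op 2: merge R2<->R3 -> R2=(0,0,0,0) R3=(0,0,0,0)
Op 3: merge R1<->R2 -> R1=(0,0,0,0) R2=(0,0,0,0)
Op 4: inc R1 by 4 -> R1=(0,4,0,0) value=4
Op 5: inc R3 by 2 -> R3=(0,0,0,2) value=2
Op 6: merge R2<->R3 -> R2=(0,0,0,2) R3=(0,0,0,2)
Op 7: merge R1<->R2 -> R1=(0,4,0,2) R2=(0,4,0,2)
Op 8: inc R0 by 3 -> R0=(3,0,0,0) value=3

Answer: 0 0 0 2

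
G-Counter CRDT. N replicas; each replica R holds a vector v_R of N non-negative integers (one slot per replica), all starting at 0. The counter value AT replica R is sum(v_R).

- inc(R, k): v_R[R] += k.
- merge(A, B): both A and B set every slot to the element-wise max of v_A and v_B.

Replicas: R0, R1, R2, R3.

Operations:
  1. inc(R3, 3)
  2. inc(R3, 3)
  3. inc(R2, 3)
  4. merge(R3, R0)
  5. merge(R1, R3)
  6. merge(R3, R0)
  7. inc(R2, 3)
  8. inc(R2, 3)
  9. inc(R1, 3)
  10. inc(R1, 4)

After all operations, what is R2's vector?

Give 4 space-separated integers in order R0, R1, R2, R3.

Answer: 0 0 9 0

Derivation:
Op 1: inc R3 by 3 -> R3=(0,0,0,3) value=3
Op 2: inc R3 by 3 -> R3=(0,0,0,6) value=6
Op 3: inc R2 by 3 -> R2=(0,0,3,0) value=3
Op 4: merge R3<->R0 -> R3=(0,0,0,6) R0=(0,0,0,6)
Op 5: merge R1<->R3 -> R1=(0,0,0,6) R3=(0,0,0,6)
Op 6: merge R3<->R0 -> R3=(0,0,0,6) R0=(0,0,0,6)
Op 7: inc R2 by 3 -> R2=(0,0,6,0) value=6
Op 8: inc R2 by 3 -> R2=(0,0,9,0) value=9
Op 9: inc R1 by 3 -> R1=(0,3,0,6) value=9
Op 10: inc R1 by 4 -> R1=(0,7,0,6) value=13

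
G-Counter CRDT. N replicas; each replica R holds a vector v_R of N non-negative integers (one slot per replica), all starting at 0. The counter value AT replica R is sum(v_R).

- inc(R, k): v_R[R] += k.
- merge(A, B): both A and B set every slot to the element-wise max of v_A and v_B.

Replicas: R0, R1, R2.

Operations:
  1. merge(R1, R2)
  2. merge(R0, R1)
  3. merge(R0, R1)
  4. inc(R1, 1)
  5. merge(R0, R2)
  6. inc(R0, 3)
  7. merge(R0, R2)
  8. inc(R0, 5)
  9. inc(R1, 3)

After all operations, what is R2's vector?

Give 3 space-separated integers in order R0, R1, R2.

Op 1: merge R1<->R2 -> R1=(0,0,0) R2=(0,0,0)
Op 2: merge R0<->R1 -> R0=(0,0,0) R1=(0,0,0)
Op 3: merge R0<->R1 -> R0=(0,0,0) R1=(0,0,0)
Op 4: inc R1 by 1 -> R1=(0,1,0) value=1
Op 5: merge R0<->R2 -> R0=(0,0,0) R2=(0,0,0)
Op 6: inc R0 by 3 -> R0=(3,0,0) value=3
Op 7: merge R0<->R2 -> R0=(3,0,0) R2=(3,0,0)
Op 8: inc R0 by 5 -> R0=(8,0,0) value=8
Op 9: inc R1 by 3 -> R1=(0,4,0) value=4

Answer: 3 0 0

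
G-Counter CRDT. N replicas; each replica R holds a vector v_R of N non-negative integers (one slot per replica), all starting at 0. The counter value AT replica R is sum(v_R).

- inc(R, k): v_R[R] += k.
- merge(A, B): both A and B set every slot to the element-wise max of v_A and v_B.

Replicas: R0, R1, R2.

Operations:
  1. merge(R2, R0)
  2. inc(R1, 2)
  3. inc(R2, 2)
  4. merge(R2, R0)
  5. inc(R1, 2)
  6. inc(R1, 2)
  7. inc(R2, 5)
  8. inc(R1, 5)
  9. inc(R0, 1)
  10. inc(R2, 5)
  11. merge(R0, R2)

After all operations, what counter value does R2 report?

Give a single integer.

Op 1: merge R2<->R0 -> R2=(0,0,0) R0=(0,0,0)
Op 2: inc R1 by 2 -> R1=(0,2,0) value=2
Op 3: inc R2 by 2 -> R2=(0,0,2) value=2
Op 4: merge R2<->R0 -> R2=(0,0,2) R0=(0,0,2)
Op 5: inc R1 by 2 -> R1=(0,4,0) value=4
Op 6: inc R1 by 2 -> R1=(0,6,0) value=6
Op 7: inc R2 by 5 -> R2=(0,0,7) value=7
Op 8: inc R1 by 5 -> R1=(0,11,0) value=11
Op 9: inc R0 by 1 -> R0=(1,0,2) value=3
Op 10: inc R2 by 5 -> R2=(0,0,12) value=12
Op 11: merge R0<->R2 -> R0=(1,0,12) R2=(1,0,12)

Answer: 13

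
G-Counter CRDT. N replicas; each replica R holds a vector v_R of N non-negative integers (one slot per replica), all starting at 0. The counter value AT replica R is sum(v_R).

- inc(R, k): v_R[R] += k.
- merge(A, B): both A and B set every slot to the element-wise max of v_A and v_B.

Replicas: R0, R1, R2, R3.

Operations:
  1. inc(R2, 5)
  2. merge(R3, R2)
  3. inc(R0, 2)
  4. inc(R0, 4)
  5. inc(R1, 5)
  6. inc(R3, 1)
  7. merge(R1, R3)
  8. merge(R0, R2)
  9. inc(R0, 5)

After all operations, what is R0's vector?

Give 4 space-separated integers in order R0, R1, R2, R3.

Op 1: inc R2 by 5 -> R2=(0,0,5,0) value=5
Op 2: merge R3<->R2 -> R3=(0,0,5,0) R2=(0,0,5,0)
Op 3: inc R0 by 2 -> R0=(2,0,0,0) value=2
Op 4: inc R0 by 4 -> R0=(6,0,0,0) value=6
Op 5: inc R1 by 5 -> R1=(0,5,0,0) value=5
Op 6: inc R3 by 1 -> R3=(0,0,5,1) value=6
Op 7: merge R1<->R3 -> R1=(0,5,5,1) R3=(0,5,5,1)
Op 8: merge R0<->R2 -> R0=(6,0,5,0) R2=(6,0,5,0)
Op 9: inc R0 by 5 -> R0=(11,0,5,0) value=16

Answer: 11 0 5 0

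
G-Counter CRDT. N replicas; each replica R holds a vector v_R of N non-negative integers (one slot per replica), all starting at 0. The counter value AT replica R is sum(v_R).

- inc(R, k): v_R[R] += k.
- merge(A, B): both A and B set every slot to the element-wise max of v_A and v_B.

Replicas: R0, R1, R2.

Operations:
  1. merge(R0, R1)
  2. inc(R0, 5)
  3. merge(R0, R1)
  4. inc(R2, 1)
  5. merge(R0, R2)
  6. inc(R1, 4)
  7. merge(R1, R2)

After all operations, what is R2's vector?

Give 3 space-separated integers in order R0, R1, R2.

Answer: 5 4 1

Derivation:
Op 1: merge R0<->R1 -> R0=(0,0,0) R1=(0,0,0)
Op 2: inc R0 by 5 -> R0=(5,0,0) value=5
Op 3: merge R0<->R1 -> R0=(5,0,0) R1=(5,0,0)
Op 4: inc R2 by 1 -> R2=(0,0,1) value=1
Op 5: merge R0<->R2 -> R0=(5,0,1) R2=(5,0,1)
Op 6: inc R1 by 4 -> R1=(5,4,0) value=9
Op 7: merge R1<->R2 -> R1=(5,4,1) R2=(5,4,1)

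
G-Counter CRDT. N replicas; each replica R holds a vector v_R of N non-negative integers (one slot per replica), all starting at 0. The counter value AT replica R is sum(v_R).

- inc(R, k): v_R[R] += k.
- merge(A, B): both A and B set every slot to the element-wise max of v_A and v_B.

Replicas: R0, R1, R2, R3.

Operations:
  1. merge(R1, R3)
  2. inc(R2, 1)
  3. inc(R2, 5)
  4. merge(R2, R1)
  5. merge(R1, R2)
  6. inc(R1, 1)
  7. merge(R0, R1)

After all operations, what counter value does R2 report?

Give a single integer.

Op 1: merge R1<->R3 -> R1=(0,0,0,0) R3=(0,0,0,0)
Op 2: inc R2 by 1 -> R2=(0,0,1,0) value=1
Op 3: inc R2 by 5 -> R2=(0,0,6,0) value=6
Op 4: merge R2<->R1 -> R2=(0,0,6,0) R1=(0,0,6,0)
Op 5: merge R1<->R2 -> R1=(0,0,6,0) R2=(0,0,6,0)
Op 6: inc R1 by 1 -> R1=(0,1,6,0) value=7
Op 7: merge R0<->R1 -> R0=(0,1,6,0) R1=(0,1,6,0)

Answer: 6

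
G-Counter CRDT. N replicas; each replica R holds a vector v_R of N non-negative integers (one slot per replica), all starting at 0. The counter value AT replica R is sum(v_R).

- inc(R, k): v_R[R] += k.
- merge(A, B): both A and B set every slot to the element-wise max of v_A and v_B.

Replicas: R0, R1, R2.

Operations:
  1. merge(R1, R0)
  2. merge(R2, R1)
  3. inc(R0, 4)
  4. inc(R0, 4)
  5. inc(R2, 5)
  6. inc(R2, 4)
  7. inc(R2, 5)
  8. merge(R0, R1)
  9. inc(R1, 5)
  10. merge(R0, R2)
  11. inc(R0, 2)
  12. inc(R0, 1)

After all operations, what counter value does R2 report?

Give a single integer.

Answer: 22

Derivation:
Op 1: merge R1<->R0 -> R1=(0,0,0) R0=(0,0,0)
Op 2: merge R2<->R1 -> R2=(0,0,0) R1=(0,0,0)
Op 3: inc R0 by 4 -> R0=(4,0,0) value=4
Op 4: inc R0 by 4 -> R0=(8,0,0) value=8
Op 5: inc R2 by 5 -> R2=(0,0,5) value=5
Op 6: inc R2 by 4 -> R2=(0,0,9) value=9
Op 7: inc R2 by 5 -> R2=(0,0,14) value=14
Op 8: merge R0<->R1 -> R0=(8,0,0) R1=(8,0,0)
Op 9: inc R1 by 5 -> R1=(8,5,0) value=13
Op 10: merge R0<->R2 -> R0=(8,0,14) R2=(8,0,14)
Op 11: inc R0 by 2 -> R0=(10,0,14) value=24
Op 12: inc R0 by 1 -> R0=(11,0,14) value=25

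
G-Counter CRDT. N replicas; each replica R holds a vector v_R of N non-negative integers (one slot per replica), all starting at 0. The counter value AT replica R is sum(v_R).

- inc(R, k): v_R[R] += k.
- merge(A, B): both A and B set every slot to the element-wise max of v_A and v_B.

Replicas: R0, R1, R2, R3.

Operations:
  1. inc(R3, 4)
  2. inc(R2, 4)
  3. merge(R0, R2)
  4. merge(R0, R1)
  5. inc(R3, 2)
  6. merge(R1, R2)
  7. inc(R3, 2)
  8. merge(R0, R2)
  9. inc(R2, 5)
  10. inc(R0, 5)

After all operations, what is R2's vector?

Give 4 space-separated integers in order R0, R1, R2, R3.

Answer: 0 0 9 0

Derivation:
Op 1: inc R3 by 4 -> R3=(0,0,0,4) value=4
Op 2: inc R2 by 4 -> R2=(0,0,4,0) value=4
Op 3: merge R0<->R2 -> R0=(0,0,4,0) R2=(0,0,4,0)
Op 4: merge R0<->R1 -> R0=(0,0,4,0) R1=(0,0,4,0)
Op 5: inc R3 by 2 -> R3=(0,0,0,6) value=6
Op 6: merge R1<->R2 -> R1=(0,0,4,0) R2=(0,0,4,0)
Op 7: inc R3 by 2 -> R3=(0,0,0,8) value=8
Op 8: merge R0<->R2 -> R0=(0,0,4,0) R2=(0,0,4,0)
Op 9: inc R2 by 5 -> R2=(0,0,9,0) value=9
Op 10: inc R0 by 5 -> R0=(5,0,4,0) value=9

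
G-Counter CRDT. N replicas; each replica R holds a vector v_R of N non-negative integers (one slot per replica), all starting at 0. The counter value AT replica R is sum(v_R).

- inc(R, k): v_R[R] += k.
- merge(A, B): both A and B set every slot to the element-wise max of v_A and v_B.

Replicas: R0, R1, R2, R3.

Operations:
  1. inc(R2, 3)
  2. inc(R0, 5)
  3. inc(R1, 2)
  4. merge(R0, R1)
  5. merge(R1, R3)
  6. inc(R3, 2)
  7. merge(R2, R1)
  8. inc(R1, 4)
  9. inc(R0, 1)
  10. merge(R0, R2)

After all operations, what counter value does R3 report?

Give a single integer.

Answer: 9

Derivation:
Op 1: inc R2 by 3 -> R2=(0,0,3,0) value=3
Op 2: inc R0 by 5 -> R0=(5,0,0,0) value=5
Op 3: inc R1 by 2 -> R1=(0,2,0,0) value=2
Op 4: merge R0<->R1 -> R0=(5,2,0,0) R1=(5,2,0,0)
Op 5: merge R1<->R3 -> R1=(5,2,0,0) R3=(5,2,0,0)
Op 6: inc R3 by 2 -> R3=(5,2,0,2) value=9
Op 7: merge R2<->R1 -> R2=(5,2,3,0) R1=(5,2,3,0)
Op 8: inc R1 by 4 -> R1=(5,6,3,0) value=14
Op 9: inc R0 by 1 -> R0=(6,2,0,0) value=8
Op 10: merge R0<->R2 -> R0=(6,2,3,0) R2=(6,2,3,0)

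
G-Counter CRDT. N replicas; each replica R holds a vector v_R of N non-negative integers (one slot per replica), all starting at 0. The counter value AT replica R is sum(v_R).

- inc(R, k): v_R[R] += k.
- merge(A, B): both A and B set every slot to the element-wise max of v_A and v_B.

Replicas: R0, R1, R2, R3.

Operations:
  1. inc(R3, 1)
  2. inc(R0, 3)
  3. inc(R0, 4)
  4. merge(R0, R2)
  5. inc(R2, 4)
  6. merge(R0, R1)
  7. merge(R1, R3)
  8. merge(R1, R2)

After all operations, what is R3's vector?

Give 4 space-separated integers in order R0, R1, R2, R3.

Op 1: inc R3 by 1 -> R3=(0,0,0,1) value=1
Op 2: inc R0 by 3 -> R0=(3,0,0,0) value=3
Op 3: inc R0 by 4 -> R0=(7,0,0,0) value=7
Op 4: merge R0<->R2 -> R0=(7,0,0,0) R2=(7,0,0,0)
Op 5: inc R2 by 4 -> R2=(7,0,4,0) value=11
Op 6: merge R0<->R1 -> R0=(7,0,0,0) R1=(7,0,0,0)
Op 7: merge R1<->R3 -> R1=(7,0,0,1) R3=(7,0,0,1)
Op 8: merge R1<->R2 -> R1=(7,0,4,1) R2=(7,0,4,1)

Answer: 7 0 0 1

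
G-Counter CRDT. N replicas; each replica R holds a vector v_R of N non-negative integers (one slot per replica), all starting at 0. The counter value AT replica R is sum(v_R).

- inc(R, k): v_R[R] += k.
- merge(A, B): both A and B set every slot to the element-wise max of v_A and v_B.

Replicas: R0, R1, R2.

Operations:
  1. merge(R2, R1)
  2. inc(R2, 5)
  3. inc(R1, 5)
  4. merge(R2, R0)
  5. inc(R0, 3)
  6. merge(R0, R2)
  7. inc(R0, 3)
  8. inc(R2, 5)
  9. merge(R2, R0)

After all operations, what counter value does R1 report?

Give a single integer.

Op 1: merge R2<->R1 -> R2=(0,0,0) R1=(0,0,0)
Op 2: inc R2 by 5 -> R2=(0,0,5) value=5
Op 3: inc R1 by 5 -> R1=(0,5,0) value=5
Op 4: merge R2<->R0 -> R2=(0,0,5) R0=(0,0,5)
Op 5: inc R0 by 3 -> R0=(3,0,5) value=8
Op 6: merge R0<->R2 -> R0=(3,0,5) R2=(3,0,5)
Op 7: inc R0 by 3 -> R0=(6,0,5) value=11
Op 8: inc R2 by 5 -> R2=(3,0,10) value=13
Op 9: merge R2<->R0 -> R2=(6,0,10) R0=(6,0,10)

Answer: 5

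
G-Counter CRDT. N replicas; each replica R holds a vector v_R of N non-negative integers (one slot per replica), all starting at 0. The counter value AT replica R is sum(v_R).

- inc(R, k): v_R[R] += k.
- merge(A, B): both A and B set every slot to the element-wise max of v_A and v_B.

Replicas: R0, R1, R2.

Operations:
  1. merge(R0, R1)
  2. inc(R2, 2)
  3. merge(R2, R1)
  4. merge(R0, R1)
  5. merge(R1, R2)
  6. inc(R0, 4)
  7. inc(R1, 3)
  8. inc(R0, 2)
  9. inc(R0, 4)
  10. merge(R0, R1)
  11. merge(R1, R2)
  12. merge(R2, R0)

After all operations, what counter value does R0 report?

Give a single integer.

Op 1: merge R0<->R1 -> R0=(0,0,0) R1=(0,0,0)
Op 2: inc R2 by 2 -> R2=(0,0,2) value=2
Op 3: merge R2<->R1 -> R2=(0,0,2) R1=(0,0,2)
Op 4: merge R0<->R1 -> R0=(0,0,2) R1=(0,0,2)
Op 5: merge R1<->R2 -> R1=(0,0,2) R2=(0,0,2)
Op 6: inc R0 by 4 -> R0=(4,0,2) value=6
Op 7: inc R1 by 3 -> R1=(0,3,2) value=5
Op 8: inc R0 by 2 -> R0=(6,0,2) value=8
Op 9: inc R0 by 4 -> R0=(10,0,2) value=12
Op 10: merge R0<->R1 -> R0=(10,3,2) R1=(10,3,2)
Op 11: merge R1<->R2 -> R1=(10,3,2) R2=(10,3,2)
Op 12: merge R2<->R0 -> R2=(10,3,2) R0=(10,3,2)

Answer: 15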